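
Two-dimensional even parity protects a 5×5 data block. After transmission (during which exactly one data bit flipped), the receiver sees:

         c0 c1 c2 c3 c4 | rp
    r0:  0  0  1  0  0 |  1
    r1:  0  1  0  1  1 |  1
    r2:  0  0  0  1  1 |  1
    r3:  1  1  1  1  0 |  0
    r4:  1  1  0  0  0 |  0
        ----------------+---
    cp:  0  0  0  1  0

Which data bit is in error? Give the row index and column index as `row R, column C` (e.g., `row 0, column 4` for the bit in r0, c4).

Recompute each row's even parity and compare to rp:
  r0: data parity 1, sent rp 1 → ok
  r1: data parity 1, sent rp 1 → ok
  r2: data parity 0, sent rp 1 → mismatch
  r3: data parity 0, sent rp 0 → ok
  r4: data parity 0, sent rp 0 → ok
Recompute each column's even parity and compare to cp:
  c0: data parity 0, sent cp 0 → ok
  c1: data parity 1, sent cp 0 → mismatch
  c2: data parity 0, sent cp 0 → ok
  c3: data parity 1, sent cp 1 → ok
  c4: data parity 0, sent cp 0 → ok
Exactly one row (r2) and one column (c1) fail → the flipped bit is at their intersection.

row 2, column 1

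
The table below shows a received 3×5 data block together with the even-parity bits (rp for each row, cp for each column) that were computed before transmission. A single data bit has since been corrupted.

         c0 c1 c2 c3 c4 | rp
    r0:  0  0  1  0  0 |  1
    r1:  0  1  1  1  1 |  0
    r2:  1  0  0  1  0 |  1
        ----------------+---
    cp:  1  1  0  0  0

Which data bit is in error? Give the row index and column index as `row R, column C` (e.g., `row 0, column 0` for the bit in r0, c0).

row 2, column 4

Recompute each row's even parity and compare to rp:
  r0: data parity 1, sent rp 1 → ok
  r1: data parity 0, sent rp 0 → ok
  r2: data parity 0, sent rp 1 → mismatch
Recompute each column's even parity and compare to cp:
  c0: data parity 1, sent cp 1 → ok
  c1: data parity 1, sent cp 1 → ok
  c2: data parity 0, sent cp 0 → ok
  c3: data parity 0, sent cp 0 → ok
  c4: data parity 1, sent cp 0 → mismatch
Exactly one row (r2) and one column (c4) fail → the flipped bit is at their intersection.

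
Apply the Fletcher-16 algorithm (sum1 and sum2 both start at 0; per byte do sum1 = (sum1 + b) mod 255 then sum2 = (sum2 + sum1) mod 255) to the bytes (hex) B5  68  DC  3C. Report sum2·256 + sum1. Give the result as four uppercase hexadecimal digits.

0637

Running sums (mod 255):
  after byte 0 (B5): sum1=181, sum2=181
  after byte 1 (68): sum1=30, sum2=211
  after byte 2 (DC): sum1=250, sum2=206
  after byte 3 (3C): sum1=55, sum2=6
Checksum = sum2·256 + sum1 = 6·256 + 55 = 1591 = 0x0637.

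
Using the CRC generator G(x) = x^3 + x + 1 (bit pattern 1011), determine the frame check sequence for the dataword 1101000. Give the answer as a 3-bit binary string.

Append 3 zeros: 1101000000. Divide by 1011 (XOR where the leading bit is 1):
  pos 0: 1101 XOR 1011 = 0110
  pos 1: 1100 XOR 1011 = 0111
  pos 2: 1110 XOR 1011 = 0101
  pos 3: 1010 XOR 1011 = 0001
  pos 6: 1000 XOR 1011 = 0011
Remainder (last 3 bits) = 011. This is the CRC / FCS.

011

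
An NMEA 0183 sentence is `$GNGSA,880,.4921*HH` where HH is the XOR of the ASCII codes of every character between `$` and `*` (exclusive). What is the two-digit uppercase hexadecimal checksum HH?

XOR the ASCII codes of the payload characters:
  'G' = 0x47 → acc = 0x47
  'N' = 0x4E → acc = 0x09
  'G' = 0x47 → acc = 0x4E
  'S' = 0x53 → acc = 0x1D
  'A' = 0x41 → acc = 0x5C
  ',' = 0x2C → acc = 0x70
  '8' = 0x38 → acc = 0x48
  '8' = 0x38 → acc = 0x70
  '0' = 0x30 → acc = 0x40
  ',' = 0x2C → acc = 0x6C
  '.' = 0x2E → acc = 0x42
  '4' = 0x34 → acc = 0x76
  '9' = 0x39 → acc = 0x4F
  '2' = 0x32 → acc = 0x7D
  '1' = 0x31 → acc = 0x4C
Checksum = 0x4C.

4C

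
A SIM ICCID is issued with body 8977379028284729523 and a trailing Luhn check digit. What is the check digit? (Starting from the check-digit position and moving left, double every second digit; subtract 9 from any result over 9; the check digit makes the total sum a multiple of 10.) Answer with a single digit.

9

Partial digits right→left: 3 2 5 9 2 7 4 8 2 8 2 0 9 7 3 7 7 9 8
Double every second digit counting from the check-digit position (so the 1st, 3rd, 5th, ... of the partial from the right).
  doubled (with −9 where >9): 6 1 4 8 4 4 9 6 5 7 → sum 54
  kept as-is: 2 9 7 8 8 0 7 7 9 → sum 57
Total = 54 + 57 = 111.
Check digit = (10 − (111 mod 10)) mod 10 = 9.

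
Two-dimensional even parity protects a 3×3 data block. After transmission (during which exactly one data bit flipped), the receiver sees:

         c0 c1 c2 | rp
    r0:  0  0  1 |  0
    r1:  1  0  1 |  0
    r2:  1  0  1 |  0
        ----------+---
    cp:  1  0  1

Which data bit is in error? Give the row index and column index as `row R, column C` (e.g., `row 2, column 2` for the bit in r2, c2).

row 0, column 0

Recompute each row's even parity and compare to rp:
  r0: data parity 1, sent rp 0 → mismatch
  r1: data parity 0, sent rp 0 → ok
  r2: data parity 0, sent rp 0 → ok
Recompute each column's even parity and compare to cp:
  c0: data parity 0, sent cp 1 → mismatch
  c1: data parity 0, sent cp 0 → ok
  c2: data parity 1, sent cp 1 → ok
Exactly one row (r0) and one column (c0) fail → the flipped bit is at their intersection.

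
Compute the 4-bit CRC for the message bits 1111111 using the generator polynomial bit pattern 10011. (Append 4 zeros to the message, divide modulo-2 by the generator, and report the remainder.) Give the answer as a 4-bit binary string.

1010

Append 4 zeros: 11111110000. Divide by 10011 (XOR where the leading bit is 1):
  pos 0: 11111 XOR 10011 = 01100
  pos 1: 11001 XOR 10011 = 01010
  pos 2: 10101 XOR 10011 = 00110
  pos 4: 11000 XOR 10011 = 01011
  pos 5: 10110 XOR 10011 = 00101
Remainder (last 4 bits) = 1010. This is the CRC / FCS.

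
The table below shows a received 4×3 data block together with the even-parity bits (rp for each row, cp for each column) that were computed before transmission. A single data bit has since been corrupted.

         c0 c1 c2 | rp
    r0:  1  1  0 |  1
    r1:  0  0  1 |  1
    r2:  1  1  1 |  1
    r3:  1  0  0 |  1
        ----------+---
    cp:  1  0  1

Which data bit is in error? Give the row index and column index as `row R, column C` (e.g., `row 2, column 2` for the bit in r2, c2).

Recompute each row's even parity and compare to rp:
  r0: data parity 0, sent rp 1 → mismatch
  r1: data parity 1, sent rp 1 → ok
  r2: data parity 1, sent rp 1 → ok
  r3: data parity 1, sent rp 1 → ok
Recompute each column's even parity and compare to cp:
  c0: data parity 1, sent cp 1 → ok
  c1: data parity 0, sent cp 0 → ok
  c2: data parity 0, sent cp 1 → mismatch
Exactly one row (r0) and one column (c2) fail → the flipped bit is at their intersection.

row 0, column 2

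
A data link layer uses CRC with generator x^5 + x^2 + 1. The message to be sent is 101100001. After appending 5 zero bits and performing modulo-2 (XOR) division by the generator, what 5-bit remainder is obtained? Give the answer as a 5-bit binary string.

01111

Append 5 zeros: 10110000100000. Divide by 100101 (XOR where the leading bit is 1):
  pos 0: 101100 XOR 100101 = 001001
  pos 2: 100100 XOR 100101 = 000001
  pos 7: 110000 XOR 100101 = 010101
  pos 8: 101010 XOR 100101 = 001111
Remainder (last 5 bits) = 01111. This is the CRC / FCS.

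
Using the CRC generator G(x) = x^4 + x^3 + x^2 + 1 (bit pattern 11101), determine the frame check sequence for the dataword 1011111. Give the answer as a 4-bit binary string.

1111

Append 4 zeros: 10111110000. Divide by 11101 (XOR where the leading bit is 1):
  pos 0: 10111 XOR 11101 = 01010
  pos 1: 10101 XOR 11101 = 01000
  pos 2: 10001 XOR 11101 = 01100
  pos 3: 11000 XOR 11101 = 00101
  pos 5: 10100 XOR 11101 = 01001
  pos 6: 10010 XOR 11101 = 01111
Remainder (last 4 bits) = 1111. This is the CRC / FCS.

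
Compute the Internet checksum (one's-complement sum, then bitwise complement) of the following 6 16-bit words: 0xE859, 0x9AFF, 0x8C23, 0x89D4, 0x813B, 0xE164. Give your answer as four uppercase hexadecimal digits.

040E

One's-complement addition (fold any carry out of bit 15 back into bit 0):
  0xE859 + 0x9AFF = 0x18358 → wrap carry → 0x8359
  0x8359 + 0x8C23 = 0x10F7C → wrap carry → 0x0F7D
  0x0F7D + 0x89D4 = 0x09951
  0x9951 + 0x813B = 0x11A8C → wrap carry → 0x1A8D
  0x1A8D + 0xE164 = 0x0FBF1
One's-complement sum = 0xFBF1.
Checksum = ~0xFBF1 & 0xFFFF = 0x040E.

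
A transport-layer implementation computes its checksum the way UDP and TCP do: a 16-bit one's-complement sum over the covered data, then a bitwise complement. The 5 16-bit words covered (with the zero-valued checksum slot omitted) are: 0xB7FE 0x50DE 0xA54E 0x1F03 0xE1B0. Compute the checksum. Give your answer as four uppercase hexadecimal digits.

5120

One's-complement addition (fold any carry out of bit 15 back into bit 0):
  0xB7FE + 0x50DE = 0x108DC → wrap carry → 0x08DD
  0x08DD + 0xA54E = 0x0AE2B
  0xAE2B + 0x1F03 = 0x0CD2E
  0xCD2E + 0xE1B0 = 0x1AEDE → wrap carry → 0xAEDF
One's-complement sum = 0xAEDF.
Checksum = ~0xAEDF & 0xFFFF = 0x5120.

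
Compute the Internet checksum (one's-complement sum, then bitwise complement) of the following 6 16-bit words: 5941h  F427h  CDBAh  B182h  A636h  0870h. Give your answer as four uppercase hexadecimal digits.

One's-complement addition (fold any carry out of bit 15 back into bit 0):
  0x5941 + 0xF427 = 0x14D68 → wrap carry → 0x4D69
  0x4D69 + 0xCDBA = 0x11B23 → wrap carry → 0x1B24
  0x1B24 + 0xB182 = 0x0CCA6
  0xCCA6 + 0xA636 = 0x172DC → wrap carry → 0x72DD
  0x72DD + 0x0870 = 0x07B4D
One's-complement sum = 0x7B4D.
Checksum = ~0x7B4D & 0xFFFF = 0x84B2.

84B2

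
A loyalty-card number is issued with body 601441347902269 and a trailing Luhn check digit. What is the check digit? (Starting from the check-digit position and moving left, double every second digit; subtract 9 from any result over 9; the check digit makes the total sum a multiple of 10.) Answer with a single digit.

7

Partial digits right→left: 9 6 2 2 0 9 7 4 3 1 4 4 1 0 6
Double every second digit counting from the check-digit position (so the 1st, 3rd, 5th, ... of the partial from the right).
  doubled (with −9 where >9): 9 4 0 5 6 8 2 3 → sum 37
  kept as-is: 6 2 9 4 1 4 0 → sum 26
Total = 37 + 26 = 63.
Check digit = (10 − (63 mod 10)) mod 10 = 7.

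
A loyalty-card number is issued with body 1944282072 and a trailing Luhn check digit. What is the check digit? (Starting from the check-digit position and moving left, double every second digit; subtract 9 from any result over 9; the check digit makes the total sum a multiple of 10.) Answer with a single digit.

Partial digits right→left: 2 7 0 2 8 2 4 4 9 1
Double every second digit counting from the check-digit position (so the 1st, 3rd, 5th, ... of the partial from the right).
  doubled (with −9 where >9): 4 0 7 8 9 → sum 28
  kept as-is: 7 2 2 4 1 → sum 16
Total = 28 + 16 = 44.
Check digit = (10 − (44 mod 10)) mod 10 = 6.

6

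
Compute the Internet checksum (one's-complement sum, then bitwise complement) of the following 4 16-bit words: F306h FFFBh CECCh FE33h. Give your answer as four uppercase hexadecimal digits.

One's-complement addition (fold any carry out of bit 15 back into bit 0):
  0xF306 + 0xFFFB = 0x1F301 → wrap carry → 0xF302
  0xF302 + 0xCECC = 0x1C1CE → wrap carry → 0xC1CF
  0xC1CF + 0xFE33 = 0x1C002 → wrap carry → 0xC003
One's-complement sum = 0xC003.
Checksum = ~0xC003 & 0xFFFF = 0x3FFC.

3FFC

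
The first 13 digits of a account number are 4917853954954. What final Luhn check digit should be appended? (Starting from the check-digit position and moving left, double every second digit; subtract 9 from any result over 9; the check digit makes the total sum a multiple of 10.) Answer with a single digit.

0

Partial digits right→left: 4 5 9 4 5 9 3 5 8 7 1 9 4
Double every second digit counting from the check-digit position (so the 1st, 3rd, 5th, ... of the partial from the right).
  doubled (with −9 where >9): 8 9 1 6 7 2 8 → sum 41
  kept as-is: 5 4 9 5 7 9 → sum 39
Total = 41 + 39 = 80.
Check digit = (10 − (80 mod 10)) mod 10 = 0.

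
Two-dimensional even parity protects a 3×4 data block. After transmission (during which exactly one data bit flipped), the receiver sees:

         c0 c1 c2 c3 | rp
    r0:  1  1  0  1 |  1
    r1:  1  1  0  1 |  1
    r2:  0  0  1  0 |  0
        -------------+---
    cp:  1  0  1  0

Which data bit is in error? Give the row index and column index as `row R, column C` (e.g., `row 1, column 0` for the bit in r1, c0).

Recompute each row's even parity and compare to rp:
  r0: data parity 1, sent rp 1 → ok
  r1: data parity 1, sent rp 1 → ok
  r2: data parity 1, sent rp 0 → mismatch
Recompute each column's even parity and compare to cp:
  c0: data parity 0, sent cp 1 → mismatch
  c1: data parity 0, sent cp 0 → ok
  c2: data parity 1, sent cp 1 → ok
  c3: data parity 0, sent cp 0 → ok
Exactly one row (r2) and one column (c0) fail → the flipped bit is at their intersection.

row 2, column 0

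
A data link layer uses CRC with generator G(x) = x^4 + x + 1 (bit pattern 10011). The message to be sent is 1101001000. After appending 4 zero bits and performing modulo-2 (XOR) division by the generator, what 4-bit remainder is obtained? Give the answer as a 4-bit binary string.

Append 4 zeros: 11010010000000. Divide by 10011 (XOR where the leading bit is 1):
  pos 0: 11010 XOR 10011 = 01001
  pos 1: 10010 XOR 10011 = 00001
  pos 5: 11000 XOR 10011 = 01011
  pos 6: 10110 XOR 10011 = 00101
  pos 8: 10100 XOR 10011 = 00111
Remainder (last 4 bits) = 1110. This is the CRC / FCS.

1110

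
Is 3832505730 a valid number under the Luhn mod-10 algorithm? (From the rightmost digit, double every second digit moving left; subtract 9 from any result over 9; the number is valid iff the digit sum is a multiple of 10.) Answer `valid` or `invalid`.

From the right, keep odd positions and double even positions (subtract 9 from any doubled value over 9):
  doubled (positions 2,4,...): 6 1 1 6 6 → sum 20
  kept (positions 1,3,...): 0 7 0 2 8 → sum 17
Total = 37.
37 mod 10 = 7, so the number is invalid.

invalid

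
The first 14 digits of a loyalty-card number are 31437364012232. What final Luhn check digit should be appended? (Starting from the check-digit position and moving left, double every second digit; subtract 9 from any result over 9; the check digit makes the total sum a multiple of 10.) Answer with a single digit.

Partial digits right→left: 2 3 2 2 1 0 4 6 3 7 3 4 1 3
Double every second digit counting from the check-digit position (so the 1st, 3rd, 5th, ... of the partial from the right).
  doubled (with −9 where >9): 4 4 2 8 6 6 2 → sum 32
  kept as-is: 3 2 0 6 7 4 3 → sum 25
Total = 32 + 25 = 57.
Check digit = (10 − (57 mod 10)) mod 10 = 3.

3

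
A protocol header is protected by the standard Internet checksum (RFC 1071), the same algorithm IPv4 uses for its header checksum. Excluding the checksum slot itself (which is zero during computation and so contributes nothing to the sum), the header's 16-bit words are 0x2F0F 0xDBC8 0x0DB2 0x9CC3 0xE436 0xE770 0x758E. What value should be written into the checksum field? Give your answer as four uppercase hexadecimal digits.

097C

One's-complement addition (fold any carry out of bit 15 back into bit 0):
  0x2F0F + 0xDBC8 = 0x10AD7 → wrap carry → 0x0AD8
  0x0AD8 + 0x0DB2 = 0x0188A
  0x188A + 0x9CC3 = 0x0B54D
  0xB54D + 0xE436 = 0x19983 → wrap carry → 0x9984
  0x9984 + 0xE770 = 0x180F4 → wrap carry → 0x80F5
  0x80F5 + 0x758E = 0x0F683
One's-complement sum = 0xF683.
Checksum = ~0xF683 & 0xFFFF = 0x097C.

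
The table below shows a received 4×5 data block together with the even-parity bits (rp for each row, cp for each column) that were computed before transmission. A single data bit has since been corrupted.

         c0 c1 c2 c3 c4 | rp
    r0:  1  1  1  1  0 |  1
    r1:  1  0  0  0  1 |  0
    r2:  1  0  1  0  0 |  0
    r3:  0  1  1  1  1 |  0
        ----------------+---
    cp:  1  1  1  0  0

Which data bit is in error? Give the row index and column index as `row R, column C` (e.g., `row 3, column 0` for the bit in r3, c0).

row 0, column 1

Recompute each row's even parity and compare to rp:
  r0: data parity 0, sent rp 1 → mismatch
  r1: data parity 0, sent rp 0 → ok
  r2: data parity 0, sent rp 0 → ok
  r3: data parity 0, sent rp 0 → ok
Recompute each column's even parity and compare to cp:
  c0: data parity 1, sent cp 1 → ok
  c1: data parity 0, sent cp 1 → mismatch
  c2: data parity 1, sent cp 1 → ok
  c3: data parity 0, sent cp 0 → ok
  c4: data parity 0, sent cp 0 → ok
Exactly one row (r0) and one column (c1) fail → the flipped bit is at their intersection.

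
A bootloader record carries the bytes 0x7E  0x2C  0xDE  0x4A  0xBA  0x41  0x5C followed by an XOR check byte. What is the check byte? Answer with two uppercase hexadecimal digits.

XOR the bytes together:
  start with 0x7E
  0x7E ⊕ 0x2C = 0x52
  0x52 ⊕ 0xDE = 0x8C
  0x8C ⊕ 0x4A = 0xC6
  0xC6 ⊕ 0xBA = 0x7C
  0x7C ⊕ 0x41 = 0x3D
  0x3D ⊕ 0x5C = 0x61

61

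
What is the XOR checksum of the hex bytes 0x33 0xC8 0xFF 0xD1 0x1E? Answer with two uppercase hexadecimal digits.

XOR the bytes together:
  start with 0x33
  0x33 ⊕ 0xC8 = 0xFB
  0xFB ⊕ 0xFF = 0x04
  0x04 ⊕ 0xD1 = 0xD5
  0xD5 ⊕ 0x1E = 0xCB

CB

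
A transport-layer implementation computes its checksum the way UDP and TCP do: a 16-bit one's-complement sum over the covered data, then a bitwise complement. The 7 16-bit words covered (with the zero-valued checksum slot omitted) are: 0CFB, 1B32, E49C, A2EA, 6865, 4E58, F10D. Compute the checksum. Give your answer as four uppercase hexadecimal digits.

One's-complement addition (fold any carry out of bit 15 back into bit 0):
  0x0CFB + 0x1B32 = 0x0282D
  0x282D + 0xE49C = 0x10CC9 → wrap carry → 0x0CCA
  0x0CCA + 0xA2EA = 0x0AFB4
  0xAFB4 + 0x6865 = 0x11819 → wrap carry → 0x181A
  0x181A + 0x4E58 = 0x06672
  0x6672 + 0xF10D = 0x1577F → wrap carry → 0x5780
One's-complement sum = 0x5780.
Checksum = ~0x5780 & 0xFFFF = 0xA87F.

A87F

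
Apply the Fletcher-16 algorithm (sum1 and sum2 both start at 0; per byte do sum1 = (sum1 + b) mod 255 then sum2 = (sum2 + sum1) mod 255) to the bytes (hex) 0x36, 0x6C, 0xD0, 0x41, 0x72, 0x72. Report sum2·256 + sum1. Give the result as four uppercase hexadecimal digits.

Running sums (mod 255):
  after byte 0 (0x36): sum1=54, sum2=54
  after byte 1 (0x6C): sum1=162, sum2=216
  after byte 2 (0xD0): sum1=115, sum2=76
  after byte 3 (0x41): sum1=180, sum2=1
  after byte 4 (0x72): sum1=39, sum2=40
  after byte 5 (0x72): sum1=153, sum2=193
Checksum = sum2·256 + sum1 = 193·256 + 153 = 49561 = 0xC199.

C199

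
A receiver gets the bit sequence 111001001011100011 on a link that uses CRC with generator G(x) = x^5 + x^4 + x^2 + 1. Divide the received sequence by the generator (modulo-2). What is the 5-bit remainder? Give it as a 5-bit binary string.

Modulo-2 division of 111001001011100011 by 110101:
  pos 0: 111001 XOR 110101 = 001100
  pos 2: 110000 XOR 110101 = 000101
  pos 5: 101101 XOR 110101 = 011000
  pos 6: 110001 XOR 110101 = 000100
  pos 9: 100100 XOR 110101 = 010001
  pos 10: 100010 XOR 110101 = 010111
  pos 11: 101111 XOR 110101 = 011010
  pos 12: 110101 XOR 110101 = 000000
Remainder = 00000 (zero — the frame passes the CRC check).

00000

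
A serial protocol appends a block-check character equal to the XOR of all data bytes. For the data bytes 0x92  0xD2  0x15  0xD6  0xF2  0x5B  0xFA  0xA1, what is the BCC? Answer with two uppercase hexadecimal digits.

71

XOR the bytes together:
  start with 0x92
  0x92 ⊕ 0xD2 = 0x40
  0x40 ⊕ 0x15 = 0x55
  0x55 ⊕ 0xD6 = 0x83
  0x83 ⊕ 0xF2 = 0x71
  0x71 ⊕ 0x5B = 0x2A
  0x2A ⊕ 0xFA = 0xD0
  0xD0 ⊕ 0xA1 = 0x71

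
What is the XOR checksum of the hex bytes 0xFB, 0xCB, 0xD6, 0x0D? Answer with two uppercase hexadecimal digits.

EB

XOR the bytes together:
  start with 0xFB
  0xFB ⊕ 0xCB = 0x30
  0x30 ⊕ 0xD6 = 0xE6
  0xE6 ⊕ 0x0D = 0xEB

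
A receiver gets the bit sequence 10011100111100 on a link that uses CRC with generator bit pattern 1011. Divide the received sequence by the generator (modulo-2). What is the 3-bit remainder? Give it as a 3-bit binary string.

Modulo-2 division of 10011100111100 by 1011:
  pos 0: 1001 XOR 1011 = 0010
  pos 2: 1011 XOR 1011 = 0000
  pos 8: 1111 XOR 1011 = 0100
  pos 9: 1000 XOR 1011 = 0011
Remainder = 110 (nonzero — an error is detected).

110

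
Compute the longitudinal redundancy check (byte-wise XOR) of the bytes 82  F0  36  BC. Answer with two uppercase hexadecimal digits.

XOR the bytes together:
  start with 0x82
  0x82 ⊕ 0xF0 = 0x72
  0x72 ⊕ 0x36 = 0x44
  0x44 ⊕ 0xBC = 0xF8

F8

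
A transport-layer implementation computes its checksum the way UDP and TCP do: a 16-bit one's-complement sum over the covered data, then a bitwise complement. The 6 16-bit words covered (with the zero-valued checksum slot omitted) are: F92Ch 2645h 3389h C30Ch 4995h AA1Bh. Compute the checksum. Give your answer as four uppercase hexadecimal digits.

F646

One's-complement addition (fold any carry out of bit 15 back into bit 0):
  0xF92C + 0x2645 = 0x11F71 → wrap carry → 0x1F72
  0x1F72 + 0x3389 = 0x052FB
  0x52FB + 0xC30C = 0x11607 → wrap carry → 0x1608
  0x1608 + 0x4995 = 0x05F9D
  0x5F9D + 0xAA1B = 0x109B8 → wrap carry → 0x09B9
One's-complement sum = 0x09B9.
Checksum = ~0x09B9 & 0xFFFF = 0xF646.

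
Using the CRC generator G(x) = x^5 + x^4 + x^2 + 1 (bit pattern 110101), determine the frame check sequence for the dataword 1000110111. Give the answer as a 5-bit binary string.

00101

Append 5 zeros: 100011011100000. Divide by 110101 (XOR where the leading bit is 1):
  pos 0: 100011 XOR 110101 = 010110
  pos 1: 101100 XOR 110101 = 011001
  pos 2: 110011 XOR 110101 = 000110
  pos 5: 110110 XOR 110101 = 000011
  pos 9: 110000 XOR 110101 = 000101
Remainder (last 5 bits) = 00101. This is the CRC / FCS.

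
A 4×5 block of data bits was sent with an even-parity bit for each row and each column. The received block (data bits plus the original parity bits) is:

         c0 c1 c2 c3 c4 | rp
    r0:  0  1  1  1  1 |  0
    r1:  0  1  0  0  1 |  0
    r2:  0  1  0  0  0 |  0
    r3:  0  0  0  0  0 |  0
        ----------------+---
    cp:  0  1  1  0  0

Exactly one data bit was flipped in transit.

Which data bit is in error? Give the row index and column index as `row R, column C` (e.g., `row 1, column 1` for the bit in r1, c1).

Recompute each row's even parity and compare to rp:
  r0: data parity 0, sent rp 0 → ok
  r1: data parity 0, sent rp 0 → ok
  r2: data parity 1, sent rp 0 → mismatch
  r3: data parity 0, sent rp 0 → ok
Recompute each column's even parity and compare to cp:
  c0: data parity 0, sent cp 0 → ok
  c1: data parity 1, sent cp 1 → ok
  c2: data parity 1, sent cp 1 → ok
  c3: data parity 1, sent cp 0 → mismatch
  c4: data parity 0, sent cp 0 → ok
Exactly one row (r2) and one column (c3) fail → the flipped bit is at their intersection.

row 2, column 3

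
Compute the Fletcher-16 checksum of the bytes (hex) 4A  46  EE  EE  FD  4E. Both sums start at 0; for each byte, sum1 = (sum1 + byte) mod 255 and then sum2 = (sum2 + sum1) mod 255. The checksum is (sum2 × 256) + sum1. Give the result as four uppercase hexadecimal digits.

EFBA

Running sums (mod 255):
  after byte 0 (4A): sum1=74, sum2=74
  after byte 1 (46): sum1=144, sum2=218
  after byte 2 (EE): sum1=127, sum2=90
  after byte 3 (EE): sum1=110, sum2=200
  after byte 4 (FD): sum1=108, sum2=53
  after byte 5 (4E): sum1=186, sum2=239
Checksum = sum2·256 + sum1 = 239·256 + 186 = 61370 = 0xEFBA.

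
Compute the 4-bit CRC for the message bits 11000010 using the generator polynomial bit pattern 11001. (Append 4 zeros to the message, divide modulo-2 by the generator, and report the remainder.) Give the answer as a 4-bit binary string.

Append 4 zeros: 110000100000. Divide by 11001 (XOR where the leading bit is 1):
  pos 0: 11000 XOR 11001 = 00001
  pos 4: 10100 XOR 11001 = 01101
  pos 5: 11010 XOR 11001 = 00011
Remainder (last 4 bits) = 1100. This is the CRC / FCS.

1100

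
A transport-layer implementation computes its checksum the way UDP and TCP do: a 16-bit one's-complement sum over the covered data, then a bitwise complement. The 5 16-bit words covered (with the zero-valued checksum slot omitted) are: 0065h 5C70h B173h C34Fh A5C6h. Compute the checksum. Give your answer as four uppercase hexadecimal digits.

88A0

One's-complement addition (fold any carry out of bit 15 back into bit 0):
  0x0065 + 0x5C70 = 0x05CD5
  0x5CD5 + 0xB173 = 0x10E48 → wrap carry → 0x0E49
  0x0E49 + 0xC34F = 0x0D198
  0xD198 + 0xA5C6 = 0x1775E → wrap carry → 0x775F
One's-complement sum = 0x775F.
Checksum = ~0x775F & 0xFFFF = 0x88A0.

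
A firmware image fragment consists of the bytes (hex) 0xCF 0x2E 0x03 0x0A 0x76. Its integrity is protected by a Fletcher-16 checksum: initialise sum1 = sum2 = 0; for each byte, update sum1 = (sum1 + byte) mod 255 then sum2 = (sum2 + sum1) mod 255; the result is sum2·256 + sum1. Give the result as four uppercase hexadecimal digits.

Running sums (mod 255):
  after byte 0 (0xCF): sum1=207, sum2=207
  after byte 1 (0x2E): sum1=253, sum2=205
  after byte 2 (0x03): sum1=1, sum2=206
  after byte 3 (0x0A): sum1=11, sum2=217
  after byte 4 (0x76): sum1=129, sum2=91
Checksum = sum2·256 + sum1 = 91·256 + 129 = 23425 = 0x5B81.

5B81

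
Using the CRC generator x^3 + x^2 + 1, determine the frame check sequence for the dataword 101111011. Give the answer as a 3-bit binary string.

Append 3 zeros: 101111011000. Divide by 1101 (XOR where the leading bit is 1):
  pos 0: 1011 XOR 1101 = 0110
  pos 1: 1101 XOR 1101 = 0000
  pos 5: 1011 XOR 1101 = 0110
  pos 6: 1100 XOR 1101 = 0001
Remainder (last 3 bits) = 100. This is the CRC / FCS.

100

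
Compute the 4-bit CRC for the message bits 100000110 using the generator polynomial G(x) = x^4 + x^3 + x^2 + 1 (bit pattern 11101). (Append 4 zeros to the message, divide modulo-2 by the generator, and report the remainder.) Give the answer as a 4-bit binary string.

Append 4 zeros: 1000001100000. Divide by 11101 (XOR where the leading bit is 1):
  pos 0: 10000 XOR 11101 = 01101
  pos 1: 11010 XOR 11101 = 00111
  pos 3: 11111 XOR 11101 = 00010
  pos 6: 10000 XOR 11101 = 01101
  pos 7: 11010 XOR 11101 = 00111
Remainder (last 4 bits) = 1110. This is the CRC / FCS.

1110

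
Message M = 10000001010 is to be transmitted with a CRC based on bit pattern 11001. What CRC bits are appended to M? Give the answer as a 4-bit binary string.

0000

Append 4 zeros: 100000010100000. Divide by 11001 (XOR where the leading bit is 1):
  pos 0: 10000 XOR 11001 = 01001
  pos 1: 10010 XOR 11001 = 01011
  pos 2: 10110 XOR 11001 = 01111
  pos 3: 11111 XOR 11001 = 00110
  pos 5: 11001 XOR 11001 = 00000
Remainder (last 4 bits) = 0000. This is the CRC / FCS.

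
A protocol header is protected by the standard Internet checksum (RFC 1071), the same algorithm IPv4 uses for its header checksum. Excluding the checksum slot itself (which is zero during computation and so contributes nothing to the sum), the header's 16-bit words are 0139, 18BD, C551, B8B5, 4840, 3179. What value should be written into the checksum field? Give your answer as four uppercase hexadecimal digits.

One's-complement addition (fold any carry out of bit 15 back into bit 0):
  0x0139 + 0x18BD = 0x019F6
  0x19F6 + 0xC551 = 0x0DF47
  0xDF47 + 0xB8B5 = 0x197FC → wrap carry → 0x97FD
  0x97FD + 0x4840 = 0x0E03D
  0xE03D + 0x3179 = 0x111B6 → wrap carry → 0x11B7
One's-complement sum = 0x11B7.
Checksum = ~0x11B7 & 0xFFFF = 0xEE48.

EE48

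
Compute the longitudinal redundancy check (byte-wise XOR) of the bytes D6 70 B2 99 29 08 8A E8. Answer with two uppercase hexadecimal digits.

CE

XOR the bytes together:
  start with 0xD6
  0xD6 ⊕ 0x70 = 0xA6
  0xA6 ⊕ 0xB2 = 0x14
  0x14 ⊕ 0x99 = 0x8D
  0x8D ⊕ 0x29 = 0xA4
  0xA4 ⊕ 0x08 = 0xAC
  0xAC ⊕ 0x8A = 0x26
  0x26 ⊕ 0xE8 = 0xCE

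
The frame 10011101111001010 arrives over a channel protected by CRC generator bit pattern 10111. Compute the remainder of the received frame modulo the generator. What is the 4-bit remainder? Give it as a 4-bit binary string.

Modulo-2 division of 10011101111001010 by 10111:
  pos 0: 10011 XOR 10111 = 00100
  pos 2: 10010 XOR 10111 = 00101
  pos 4: 10111 XOR 10111 = 00000
  pos 9: 11001 XOR 10111 = 01110
  pos 10: 11100 XOR 10111 = 01011
  pos 11: 10111 XOR 10111 = 00000
Remainder = 0000 (zero — the frame passes the CRC check).

0000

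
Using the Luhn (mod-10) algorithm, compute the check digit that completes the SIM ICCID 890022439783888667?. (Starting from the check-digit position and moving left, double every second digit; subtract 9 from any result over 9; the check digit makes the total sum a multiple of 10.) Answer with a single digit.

2

Partial digits right→left: 7 6 6 8 8 8 3 8 7 9 3 4 2 2 0 0 9 8
Double every second digit counting from the check-digit position (so the 1st, 3rd, 5th, ... of the partial from the right).
  doubled (with −9 where >9): 5 3 7 6 5 6 4 0 9 → sum 45
  kept as-is: 6 8 8 8 9 4 2 0 8 → sum 53
Total = 45 + 53 = 98.
Check digit = (10 − (98 mod 10)) mod 10 = 2.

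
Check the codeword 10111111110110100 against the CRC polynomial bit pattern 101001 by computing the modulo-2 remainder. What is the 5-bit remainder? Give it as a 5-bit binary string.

Modulo-2 division of 10111111110110100 by 101001:
  pos 0: 101111 XOR 101001 = 000110
  pos 3: 110111 XOR 101001 = 011110
  pos 4: 111101 XOR 101001 = 010100
  pos 5: 101000 XOR 101001 = 000001
  pos 10: 111010 XOR 101001 = 010011
  pos 11: 100110 XOR 101001 = 001111
Remainder = 01111 (nonzero — an error is detected).

01111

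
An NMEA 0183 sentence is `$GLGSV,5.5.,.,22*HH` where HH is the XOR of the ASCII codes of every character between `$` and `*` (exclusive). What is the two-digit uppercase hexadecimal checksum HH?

XOR the ASCII codes of the payload characters:
  'G' = 0x47 → acc = 0x47
  'L' = 0x4C → acc = 0x0B
  'G' = 0x47 → acc = 0x4C
  'S' = 0x53 → acc = 0x1F
  'V' = 0x56 → acc = 0x49
  ',' = 0x2C → acc = 0x65
  '5' = 0x35 → acc = 0x50
  '.' = 0x2E → acc = 0x7E
  '5' = 0x35 → acc = 0x4B
  '.' = 0x2E → acc = 0x65
  ',' = 0x2C → acc = 0x49
  '.' = 0x2E → acc = 0x67
  ',' = 0x2C → acc = 0x4B
  '2' = 0x32 → acc = 0x79
  '2' = 0x32 → acc = 0x4B
Checksum = 0x4B.

4B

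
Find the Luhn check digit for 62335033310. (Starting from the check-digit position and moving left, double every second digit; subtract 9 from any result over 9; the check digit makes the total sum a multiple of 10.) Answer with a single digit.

Partial digits right→left: 0 1 3 3 3 0 5 3 3 2 6
Double every second digit counting from the check-digit position (so the 1st, 3rd, 5th, ... of the partial from the right).
  doubled (with −9 where >9): 0 6 6 1 6 3 → sum 22
  kept as-is: 1 3 0 3 2 → sum 9
Total = 22 + 9 = 31.
Check digit = (10 − (31 mod 10)) mod 10 = 9.

9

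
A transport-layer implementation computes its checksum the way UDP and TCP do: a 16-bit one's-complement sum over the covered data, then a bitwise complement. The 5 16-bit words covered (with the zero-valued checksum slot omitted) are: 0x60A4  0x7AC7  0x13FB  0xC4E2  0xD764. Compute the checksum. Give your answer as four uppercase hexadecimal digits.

One's-complement addition (fold any carry out of bit 15 back into bit 0):
  0x60A4 + 0x7AC7 = 0x0DB6B
  0xDB6B + 0x13FB = 0x0EF66
  0xEF66 + 0xC4E2 = 0x1B448 → wrap carry → 0xB449
  0xB449 + 0xD764 = 0x18BAD → wrap carry → 0x8BAE
One's-complement sum = 0x8BAE.
Checksum = ~0x8BAE & 0xFFFF = 0x7451.

7451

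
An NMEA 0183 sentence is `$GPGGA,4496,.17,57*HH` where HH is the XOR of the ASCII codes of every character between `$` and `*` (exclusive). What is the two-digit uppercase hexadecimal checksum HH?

XOR the ASCII codes of the payload characters:
  'G' = 0x47 → acc = 0x47
  'P' = 0x50 → acc = 0x17
  'G' = 0x47 → acc = 0x50
  'G' = 0x47 → acc = 0x17
  'A' = 0x41 → acc = 0x56
  ',' = 0x2C → acc = 0x7A
  '4' = 0x34 → acc = 0x4E
  '4' = 0x34 → acc = 0x7A
  '9' = 0x39 → acc = 0x43
  '6' = 0x36 → acc = 0x75
  ',' = 0x2C → acc = 0x59
  '.' = 0x2E → acc = 0x77
  '1' = 0x31 → acc = 0x46
  '7' = 0x37 → acc = 0x71
  ',' = 0x2C → acc = 0x5D
  '5' = 0x35 → acc = 0x68
  '7' = 0x37 → acc = 0x5F
Checksum = 0x5F.

5F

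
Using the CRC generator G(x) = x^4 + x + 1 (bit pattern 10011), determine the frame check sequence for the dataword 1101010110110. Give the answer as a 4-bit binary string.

Append 4 zeros: 11010101101100000. Divide by 10011 (XOR where the leading bit is 1):
  pos 0: 11010 XOR 10011 = 01001
  pos 1: 10011 XOR 10011 = 00000
  pos 7: 11011 XOR 10011 = 01000
  pos 8: 10000 XOR 10011 = 00011
  pos 11: 11000 XOR 10011 = 01011
  pos 12: 10110 XOR 10011 = 00101
Remainder (last 4 bits) = 0101. This is the CRC / FCS.

0101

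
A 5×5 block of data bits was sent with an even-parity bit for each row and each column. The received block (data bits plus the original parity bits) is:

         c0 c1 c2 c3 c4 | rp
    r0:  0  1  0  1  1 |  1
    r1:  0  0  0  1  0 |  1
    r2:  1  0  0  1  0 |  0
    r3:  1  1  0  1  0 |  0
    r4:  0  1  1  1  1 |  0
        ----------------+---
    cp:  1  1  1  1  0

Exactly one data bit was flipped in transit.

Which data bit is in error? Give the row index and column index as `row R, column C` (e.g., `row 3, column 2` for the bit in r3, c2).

row 3, column 0

Recompute each row's even parity and compare to rp:
  r0: data parity 1, sent rp 1 → ok
  r1: data parity 1, sent rp 1 → ok
  r2: data parity 0, sent rp 0 → ok
  r3: data parity 1, sent rp 0 → mismatch
  r4: data parity 0, sent rp 0 → ok
Recompute each column's even parity and compare to cp:
  c0: data parity 0, sent cp 1 → mismatch
  c1: data parity 1, sent cp 1 → ok
  c2: data parity 1, sent cp 1 → ok
  c3: data parity 1, sent cp 1 → ok
  c4: data parity 0, sent cp 0 → ok
Exactly one row (r3) and one column (c0) fail → the flipped bit is at their intersection.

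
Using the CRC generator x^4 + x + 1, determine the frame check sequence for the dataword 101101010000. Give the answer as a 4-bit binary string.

Append 4 zeros: 1011010100000000. Divide by 10011 (XOR where the leading bit is 1):
  pos 0: 10110 XOR 10011 = 00101
  pos 2: 10110 XOR 10011 = 00101
  pos 4: 10110 XOR 10011 = 00101
  pos 6: 10100 XOR 10011 = 00111
  pos 8: 11100 XOR 10011 = 01111
  pos 9: 11110 XOR 10011 = 01101
  pos 10: 11010 XOR 10011 = 01001
  pos 11: 10010 XOR 10011 = 00001
Remainder (last 4 bits) = 0001. This is the CRC / FCS.

0001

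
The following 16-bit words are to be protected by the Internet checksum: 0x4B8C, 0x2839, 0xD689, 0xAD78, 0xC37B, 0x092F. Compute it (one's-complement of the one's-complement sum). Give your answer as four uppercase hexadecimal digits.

One's-complement addition (fold any carry out of bit 15 back into bit 0):
  0x4B8C + 0x2839 = 0x073C5
  0x73C5 + 0xD689 = 0x14A4E → wrap carry → 0x4A4F
  0x4A4F + 0xAD78 = 0x0F7C7
  0xF7C7 + 0xC37B = 0x1BB42 → wrap carry → 0xBB43
  0xBB43 + 0x092F = 0x0C472
One's-complement sum = 0xC472.
Checksum = ~0xC472 & 0xFFFF = 0x3B8D.

3B8D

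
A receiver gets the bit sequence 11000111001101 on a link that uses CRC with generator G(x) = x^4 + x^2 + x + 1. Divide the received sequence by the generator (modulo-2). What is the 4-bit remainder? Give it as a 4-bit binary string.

0000

Modulo-2 division of 11000111001101 by 10111:
  pos 0: 11000 XOR 10111 = 01111
  pos 1: 11111 XOR 10111 = 01000
  pos 2: 10001 XOR 10111 = 00110
  pos 4: 11010 XOR 10111 = 01101
  pos 5: 11010 XOR 10111 = 01101
  pos 6: 11011 XOR 10111 = 01100
  pos 7: 11001 XOR 10111 = 01110
  pos 8: 11100 XOR 10111 = 01011
  pos 9: 10111 XOR 10111 = 00000
Remainder = 0000 (zero — the frame passes the CRC check).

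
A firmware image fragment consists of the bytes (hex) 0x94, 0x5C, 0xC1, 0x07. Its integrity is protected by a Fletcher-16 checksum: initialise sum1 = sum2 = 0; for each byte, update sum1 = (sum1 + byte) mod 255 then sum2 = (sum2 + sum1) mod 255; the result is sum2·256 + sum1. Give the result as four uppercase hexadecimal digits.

Running sums (mod 255):
  after byte 0 (0x94): sum1=148, sum2=148
  after byte 1 (0x5C): sum1=240, sum2=133
  after byte 2 (0xC1): sum1=178, sum2=56
  after byte 3 (0x07): sum1=185, sum2=241
Checksum = sum2·256 + sum1 = 241·256 + 185 = 61881 = 0xF1B9.

F1B9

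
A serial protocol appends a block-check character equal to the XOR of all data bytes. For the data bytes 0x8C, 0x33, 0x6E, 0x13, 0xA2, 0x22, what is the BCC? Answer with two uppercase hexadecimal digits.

42

XOR the bytes together:
  start with 0x8C
  0x8C ⊕ 0x33 = 0xBF
  0xBF ⊕ 0x6E = 0xD1
  0xD1 ⊕ 0x13 = 0xC2
  0xC2 ⊕ 0xA2 = 0x60
  0x60 ⊕ 0x22 = 0x42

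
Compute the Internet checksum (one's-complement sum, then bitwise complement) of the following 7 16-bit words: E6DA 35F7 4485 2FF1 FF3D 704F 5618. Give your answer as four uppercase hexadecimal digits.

One's-complement addition (fold any carry out of bit 15 back into bit 0):
  0xE6DA + 0x35F7 = 0x11CD1 → wrap carry → 0x1CD2
  0x1CD2 + 0x4485 = 0x06157
  0x6157 + 0x2FF1 = 0x09148
  0x9148 + 0xFF3D = 0x19085 → wrap carry → 0x9086
  0x9086 + 0x704F = 0x100D5 → wrap carry → 0x00D6
  0x00D6 + 0x5618 = 0x056EE
One's-complement sum = 0x56EE.
Checksum = ~0x56EE & 0xFFFF = 0xA911.

A911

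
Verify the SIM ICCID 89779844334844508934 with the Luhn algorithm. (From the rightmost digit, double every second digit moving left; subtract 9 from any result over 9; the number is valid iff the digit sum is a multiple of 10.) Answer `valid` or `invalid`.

From the right, keep odd positions and double even positions (subtract 9 from any doubled value over 9):
  doubled (positions 2,4,...): 6 7 1 8 8 6 8 9 5 7 → sum 65
  kept (positions 1,3,...): 4 9 0 4 8 3 4 8 7 9 → sum 56
Total = 121.
121 mod 10 = 1, so the number is invalid.

invalid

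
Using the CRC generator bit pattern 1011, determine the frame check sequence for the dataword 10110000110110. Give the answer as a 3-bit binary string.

Append 3 zeros: 10110000110110000. Divide by 1011 (XOR where the leading bit is 1):
  pos 0: 1011 XOR 1011 = 0000
  pos 8: 1101 XOR 1011 = 0110
  pos 9: 1101 XOR 1011 = 0110
  pos 10: 1100 XOR 1011 = 0111
  pos 11: 1110 XOR 1011 = 0101
  pos 12: 1010 XOR 1011 = 0001
Remainder (last 3 bits) = 010. This is the CRC / FCS.

010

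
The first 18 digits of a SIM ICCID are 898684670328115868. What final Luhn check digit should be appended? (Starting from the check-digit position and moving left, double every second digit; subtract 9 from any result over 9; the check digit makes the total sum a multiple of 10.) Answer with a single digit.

2

Partial digits right→left: 8 6 8 5 1 1 8 2 3 0 7 6 4 8 6 8 9 8
Double every second digit counting from the check-digit position (so the 1st, 3rd, 5th, ... of the partial from the right).
  doubled (with −9 where >9): 7 7 2 7 6 5 8 3 9 → sum 54
  kept as-is: 6 5 1 2 0 6 8 8 8 → sum 44
Total = 54 + 44 = 98.
Check digit = (10 − (98 mod 10)) mod 10 = 2.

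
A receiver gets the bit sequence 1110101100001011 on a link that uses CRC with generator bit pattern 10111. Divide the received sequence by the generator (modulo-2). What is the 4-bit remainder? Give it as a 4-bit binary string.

Modulo-2 division of 1110101100001011 by 10111:
  pos 0: 11101 XOR 10111 = 01010
  pos 1: 10100 XOR 10111 = 00011
  pos 4: 11110 XOR 10111 = 01001
  pos 5: 10010 XOR 10111 = 00101
  pos 7: 10100 XOR 10111 = 00011
  pos 10: 11101 XOR 10111 = 01010
  pos 11: 10101 XOR 10111 = 00010
Remainder = 0010 (nonzero — an error is detected).

0010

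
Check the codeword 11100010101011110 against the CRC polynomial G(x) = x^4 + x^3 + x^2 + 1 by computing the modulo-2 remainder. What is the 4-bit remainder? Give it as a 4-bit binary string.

Modulo-2 division of 11100010101011110 by 11101:
  pos 0: 11100 XOR 11101 = 00001
  pos 4: 10101 XOR 11101 = 01000
  pos 5: 10000 XOR 11101 = 01101
  pos 6: 11011 XOR 11101 = 00110
  pos 8: 11001 XOR 11101 = 00100
  pos 10: 10011 XOR 11101 = 01110
  pos 11: 11101 XOR 11101 = 00000
Remainder = 0000 (zero — the frame passes the CRC check).

0000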